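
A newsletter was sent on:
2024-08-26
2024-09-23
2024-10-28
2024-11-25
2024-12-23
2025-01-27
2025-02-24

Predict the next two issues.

All dates are Mondays, 28, 35, 28, 28, 35, 28 days apart.
Specifically, the 4th Monday of each month.
4th Monday of March 2025: 2025-03-24.
4th Monday of April 2025: 2025-04-28.

2025-03-24, 2025-04-28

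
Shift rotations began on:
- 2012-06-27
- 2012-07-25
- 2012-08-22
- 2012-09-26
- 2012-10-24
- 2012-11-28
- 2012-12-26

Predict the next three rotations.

2013-01-23, 2013-02-27, 2013-03-27

Gaps: 28, 28, 35, 28, 35, 28 days — a mix of 28 and 35. Every date is a Wednesday.
Each is the 4th Wednesday of its month.
January 2013 — 4th Wednesday is 2013-01-23.
February 2013 — 4th Wednesday is 2013-02-27.
4th Wednesday of March 2013: 2013-03-27.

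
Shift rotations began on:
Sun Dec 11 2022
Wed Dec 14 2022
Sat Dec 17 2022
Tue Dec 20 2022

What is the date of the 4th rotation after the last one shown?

Every event comes 3 days after the last (3, 3, 3).
Tue Dec 20 2022 + 3 days = Fri Dec 23 2022.
Fri Dec 23 2022 + 3 days = Mon Dec 26 2022.
Mon Dec 26 2022 + 3 days = Thu Dec 29 2022.
Thu Dec 29 2022 + 3 days = Sun Jan 1 2023.

Sun Jan 1 2023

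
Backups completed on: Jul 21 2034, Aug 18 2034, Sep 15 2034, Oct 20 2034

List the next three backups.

Nov 17 2034, Dec 15 2034, Jan 19 2035

All dates are Fridays, 28, 28, 35 days apart.
Specifically, the 3rd Friday of each month.
November 2034 — 3rd Friday is Nov 17 2034.
3rd Friday of December 2034: Dec 15 2034.
3rd Friday of January 2035: Jan 19 2035.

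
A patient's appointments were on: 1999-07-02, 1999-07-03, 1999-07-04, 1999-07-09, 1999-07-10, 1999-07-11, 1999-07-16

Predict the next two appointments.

The gap pattern 1, 1, 5, 1, 1, 5 repeats every 3 events.
These are the Fridays, Saturdays and Sundays of each week.
Next Saturday: 1999-07-17.
Next Sunday: 1999-07-18.

1999-07-17, 1999-07-18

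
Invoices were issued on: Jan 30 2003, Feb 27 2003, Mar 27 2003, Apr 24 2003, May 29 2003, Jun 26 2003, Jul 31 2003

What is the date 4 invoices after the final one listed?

Nov 27 2003

Every date is a Thursday; gaps 28, 28, 28, 35, 28, 35 days.
Each is the last Thursday of its month (at least one falls on the 29th or later, ruling out '4th Thursday').
August 2003 ends with Thursday Aug 28 2003.
September 2003 ends with Thursday Sep 25 2003.
October 2003 ends with Thursday Oct 30 2003.
November 2003 ends with Thursday Nov 27 2003.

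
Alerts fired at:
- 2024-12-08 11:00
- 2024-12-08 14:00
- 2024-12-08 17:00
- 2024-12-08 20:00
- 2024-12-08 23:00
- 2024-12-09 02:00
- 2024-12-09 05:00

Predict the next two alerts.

The interval is a steady 3 hours (3, 3, 3, 3, 3, 3).
2024-12-09 05:00 + 3 h = 2024-12-09 08:00.
2024-12-09 08:00 + 3 h = 2024-12-09 11:00.

2024-12-09 08:00, 2024-12-09 11:00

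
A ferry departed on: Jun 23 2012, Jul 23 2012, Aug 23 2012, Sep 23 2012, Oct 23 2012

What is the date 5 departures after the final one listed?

Gaps: 30, 31, 31, 30 days — not constant. Every event is on the 23rd of the month.
Pattern: the 23rd of each month.
November 2012: Nov 23 2012.
December 2012: Dec 23 2012.
January 2013: Jan 23 2013.
Next: February 2013 → Feb 23 2013.
March 2013: Mar 23 2013.

Mar 23 2013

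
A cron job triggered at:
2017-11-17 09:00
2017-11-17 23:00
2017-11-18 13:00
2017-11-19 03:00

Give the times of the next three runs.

2017-11-19 17:00, 2017-11-20 07:00, 2017-11-20 21:00

Spacing: 14, 14, 14 h — constant 14 h.
2017-11-19 03:00 + 14 h = 2017-11-19 17:00.
2017-11-19 17:00 + 14 h = 2017-11-20 07:00.
2017-11-20 07:00 + 14 h = 2017-11-20 21:00.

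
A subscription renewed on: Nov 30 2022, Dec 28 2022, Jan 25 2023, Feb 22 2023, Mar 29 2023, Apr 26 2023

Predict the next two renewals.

Every date is a Wednesday; gaps 28, 28, 28, 35, 28 days.
Each is the last Wednesday of its month (at least one falls on the 29th or later, ruling out '4th Wednesday').
May 2023 ends with Wednesday May 31 2023.
Last Wednesday of June 2023: Jun 28 2023.

May 31 2023, Jun 28 2023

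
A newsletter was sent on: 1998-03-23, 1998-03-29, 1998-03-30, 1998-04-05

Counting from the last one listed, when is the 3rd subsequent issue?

Gaps: 6, 1, 6 days — not constant, but cyclic with period 2.
The events fall on every Monday and Sunday.
The following Monday is 1998-04-06.
The following Sunday is 1998-04-12.
The following Monday is 1998-04-13.

1998-04-13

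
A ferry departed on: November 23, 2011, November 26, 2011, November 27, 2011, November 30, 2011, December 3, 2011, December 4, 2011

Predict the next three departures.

December 7, 2011; December 10, 2011; December 11, 2011

The gap pattern 3, 1, 3, 3, 1 repeats every 3 events.
These are the Wednesdays, Saturdays and Sundays of each week.
Next Wednesday: December 7, 2011.
The following Saturday is December 10, 2011.
Next Sunday: December 11, 2011.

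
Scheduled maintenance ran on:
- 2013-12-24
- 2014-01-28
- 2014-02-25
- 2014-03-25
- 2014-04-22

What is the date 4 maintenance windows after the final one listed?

2014-08-26

All dates are Tuesdays, 35, 28, 28, 28 days apart.
Specifically, the 4th Tuesday of each month.
4th Tuesday of May 2014: 2014-05-27.
4th Tuesday of June 2014: 2014-06-24.
4th Tuesday of July 2014: 2014-07-22.
August 2014 — 4th Tuesday is 2014-08-26.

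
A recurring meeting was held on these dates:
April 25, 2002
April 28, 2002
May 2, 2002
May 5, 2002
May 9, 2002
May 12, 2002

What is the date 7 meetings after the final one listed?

Every event lands on a Thursday or Sunday (gaps cycle 3, 4, 3, 4, 3).
So the schedule is: every Thursday and Sunday.
Next Thursday: May 16, 2002.
Next Sunday: May 19, 2002.
Next Thursday: May 23, 2002.
The following Sunday is May 26, 2002.
Next Thursday: May 30, 2002.
The following Sunday is June 2, 2002.
Next Thursday: June 6, 2002.

June 6, 2002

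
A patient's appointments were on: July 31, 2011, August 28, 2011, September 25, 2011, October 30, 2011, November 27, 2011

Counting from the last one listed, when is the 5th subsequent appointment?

Every date is a Sunday; gaps 28, 28, 35, 28 days.
Each is the last Sunday of its month (at least one falls on the 29th or later, ruling out '4th Sunday').
December 2011 ends with Sunday December 25, 2011.
Last Sunday of January 2012: January 29, 2012.
February 2012 ends with Sunday February 26, 2012.
March 2012 ends with Sunday March 25, 2012.
Last Sunday of April 2012: April 29, 2012.

April 29, 2012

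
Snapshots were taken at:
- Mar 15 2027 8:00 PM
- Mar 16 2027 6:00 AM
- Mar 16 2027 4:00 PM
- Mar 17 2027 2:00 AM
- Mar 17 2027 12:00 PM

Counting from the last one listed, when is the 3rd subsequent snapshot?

Spacing: 10, 10, 10, 10 h — constant 10 h.
Mar 17 2027 12:00 PM + 10 h = Mar 17 2027 10:00 PM.
Mar 17 2027 10:00 PM + 10 h = Mar 18 2027 8:00 AM.
Mar 18 2027 8:00 AM + 10 h = Mar 18 2027 6:00 PM.

Mar 18 2027 6:00 PM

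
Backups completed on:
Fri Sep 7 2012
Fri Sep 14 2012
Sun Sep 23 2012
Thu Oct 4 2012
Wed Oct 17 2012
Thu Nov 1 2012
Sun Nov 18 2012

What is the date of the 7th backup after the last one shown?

Sun May 12 2013

Intervals are 7, 9, 11, 13, 15, 17 days — an arithmetic progression with common difference 2.
Next gap: 19 days. Sun Nov 18 2012 + 19 days = Fri Dec 7 2012.
Next gap: 21 days. Fri Dec 7 2012 + 21 days = Fri Dec 28 2012.
Next gap: 23 days. Fri Dec 28 2012 + 23 days = Sun Jan 20 2013.
Next gap: 25 days. Sun Jan 20 2013 + 25 days = Thu Feb 14 2013.
Next gap: 27 days. Thu Feb 14 2013 + 27 days = Wed Mar 13 2013.
Next gap: 29 days. Wed Mar 13 2013 + 29 days = Thu Apr 11 2013.
Next gap: 31 days. Thu Apr 11 2013 + 31 days = Sun May 12 2013.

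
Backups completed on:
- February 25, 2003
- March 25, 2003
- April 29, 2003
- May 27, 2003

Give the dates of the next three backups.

Every date is a Tuesday; gaps 28, 35, 28 days.
Each is the last Tuesday of its month (at least one falls on the 29th or later, ruling out '4th Tuesday').
Last Tuesday of June 2003: June 24, 2003.
July 2003 ends with Tuesday July 29, 2003.
Last Tuesday of August 2003: August 26, 2003.

June 24, 2003; July 29, 2003; August 26, 2003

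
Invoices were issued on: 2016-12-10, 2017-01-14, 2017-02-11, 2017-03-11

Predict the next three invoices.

2017-04-08, 2017-05-13, 2017-06-10

These are Saturdays at 28- or 35-day spacing (35, 28, 28).
The pattern: 2nd Saturday of the month.
2nd Saturday of April 2017: 2017-04-08.
2nd Saturday of May 2017: 2017-05-13.
June 2017 — 2nd Saturday is 2017-06-10.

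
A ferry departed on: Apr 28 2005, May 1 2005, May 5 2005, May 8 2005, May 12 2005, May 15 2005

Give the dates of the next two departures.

May 19 2005, May 22 2005

Gaps: 3, 4, 3, 4, 3 days — not constant, but cyclic with period 2.
The events fall on every Thursday and Sunday.
The following Thursday is May 19 2005.
Next Sunday: May 22 2005.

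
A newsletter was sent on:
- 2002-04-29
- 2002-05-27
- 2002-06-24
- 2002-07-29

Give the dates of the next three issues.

These are Mondays with 28, 28, 35-day gaps.
Each is the final Monday of its month — 2002-04-29 is past the 28th, so '4th Monday' doesn't fit.
August 2002 ends with Monday 2002-08-26.
Last Monday of September 2002: 2002-09-30.
Last Monday of October 2002: 2002-10-28.

2002-08-26, 2002-09-30, 2002-10-28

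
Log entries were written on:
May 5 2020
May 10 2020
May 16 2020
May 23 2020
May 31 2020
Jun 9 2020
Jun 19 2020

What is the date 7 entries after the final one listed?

The spacing grows by 1 each time: 5, 6, 7, 8, 9, 10 days.
Next gap: 11 days. Jun 19 2020 + 11 days = Jun 30 2020.
Next gap: 12 days. Jun 30 2020 + 12 days = Jul 12 2020.
Next gap: 13 days. Jul 12 2020 + 13 days = Jul 25 2020.
Next gap: 14 days. Jul 25 2020 + 14 days = Aug 8 2020.
Next gap: 15 days. Aug 8 2020 + 15 days = Aug 23 2020.
Next gap: 16 days. Aug 23 2020 + 16 days = Sep 8 2020.
Next gap: 17 days. Sep 8 2020 + 17 days = Sep 25 2020.

Sep 25 2020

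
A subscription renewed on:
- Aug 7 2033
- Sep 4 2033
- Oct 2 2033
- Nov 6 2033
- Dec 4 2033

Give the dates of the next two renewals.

These are Sundays at 28- or 35-day spacing (28, 28, 35, 28).
The pattern: 1st Sunday of the month.
January 2034 — 1st Sunday is Jan 1 2034.
1st Sunday of February 2034: Feb 5 2034.

Jan 1 2034, Feb 5 2034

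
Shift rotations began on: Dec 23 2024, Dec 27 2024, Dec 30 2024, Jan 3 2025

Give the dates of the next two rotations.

Jan 6 2025, Jan 10 2025

Gaps: 4, 3, 4 days — not constant, but cyclic with period 2.
The events fall on every Monday and Friday.
Next Monday: Jan 6 2025.
Next Friday: Jan 10 2025.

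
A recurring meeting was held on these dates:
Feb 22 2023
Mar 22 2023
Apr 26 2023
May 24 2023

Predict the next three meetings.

Gaps: 28, 35, 28 days — a mix of 28 and 35. Every date is a Wednesday.
Each is the 4th Wednesday of its month.
4th Wednesday of June 2023: Jun 28 2023.
4th Wednesday of July 2023: Jul 26 2023.
August 2023 — 4th Wednesday is Aug 23 2023.

Jun 28 2023, Jul 26 2023, Aug 23 2023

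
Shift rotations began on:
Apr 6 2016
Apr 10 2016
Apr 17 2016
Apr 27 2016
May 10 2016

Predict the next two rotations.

May 26 2016, Jun 14 2016

The spacing grows by 3 each time: 4, 7, 10, 13 days.
Next gap: 16 days. May 10 2016 + 16 days = May 26 2016.
Next gap: 19 days. May 26 2016 + 19 days = Jun 14 2016.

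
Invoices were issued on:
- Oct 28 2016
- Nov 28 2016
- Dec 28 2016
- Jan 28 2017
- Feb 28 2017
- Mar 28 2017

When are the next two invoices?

Apr 28 2017, May 28 2017

Gaps: 31, 30, 31, 31, 28 days — not constant. Every event is on the 28th of the month.
Pattern: the 28th of each month.
Next: April 2017 → Apr 28 2017.
Next: May 2017 → May 28 2017.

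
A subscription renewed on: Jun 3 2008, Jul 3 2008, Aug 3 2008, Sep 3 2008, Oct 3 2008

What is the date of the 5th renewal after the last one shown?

Gaps: 30, 31, 31, 30 days — not constant. Every event is on the 3rd of the month.
Pattern: the 3rd of each month.
Next: November 2008 → Nov 3 2008.
Next: December 2008 → Dec 3 2008.
Next: January 2009 → Jan 3 2009.
Next: February 2009 → Feb 3 2009.
March 2009: Mar 3 2009.

Mar 3 2009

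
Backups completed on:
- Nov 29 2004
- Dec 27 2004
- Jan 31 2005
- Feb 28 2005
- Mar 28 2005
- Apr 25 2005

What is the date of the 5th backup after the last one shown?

Sep 26 2005

These are Mondays with 28, 35, 28, 28, 28-day gaps.
Each is the final Monday of its month — Nov 29 2004 is past the 28th, so '4th Monday' doesn't fit.
Last Monday of May 2005: May 30 2005.
Last Monday of June 2005: Jun 27 2005.
July 2005 ends with Monday Jul 25 2005.
Last Monday of August 2005: Aug 29 2005.
Last Monday of September 2005: Sep 26 2005.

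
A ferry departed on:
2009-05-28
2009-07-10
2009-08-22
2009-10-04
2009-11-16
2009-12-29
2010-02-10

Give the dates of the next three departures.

2010-03-25, 2010-05-07, 2010-06-19

Gaps between consecutive events: 43, 43, 43, 43, 43, 43 days — a constant 43-day interval.
2010-02-10 + 43 days = 2010-03-25.
2010-03-25 + 43 days = 2010-05-07.
2010-05-07 + 43 days = 2010-06-19.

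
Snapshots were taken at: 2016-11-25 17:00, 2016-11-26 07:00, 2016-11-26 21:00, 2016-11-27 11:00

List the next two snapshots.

2016-11-28 01:00, 2016-11-28 15:00

Gaps: 14, 14, 14 hours — each event is 14 hours after the previous one.
2016-11-27 11:00 + 14 h = 2016-11-28 01:00.
2016-11-28 01:00 + 14 h = 2016-11-28 15:00.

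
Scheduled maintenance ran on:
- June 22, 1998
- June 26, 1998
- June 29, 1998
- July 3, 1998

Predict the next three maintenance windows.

Every event lands on a Monday or Friday (gaps cycle 4, 3, 4).
So the schedule is: every Monday and Friday.
Next Monday: July 6, 1998.
The following Friday is July 10, 1998.
The following Monday is July 13, 1998.

July 6, 1998; July 10, 1998; July 13, 1998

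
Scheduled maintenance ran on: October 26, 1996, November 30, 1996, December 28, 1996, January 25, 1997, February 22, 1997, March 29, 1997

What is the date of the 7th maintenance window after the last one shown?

All Saturdays; the gaps (35, 28, 28, 28, 35) vary with month length.
This is the last Saturday of each month.
Last Saturday of April 1997: April 26, 1997.
Last Saturday of May 1997: May 31, 1997.
Last Saturday of June 1997: June 28, 1997.
Last Saturday of July 1997: July 26, 1997.
Last Saturday of August 1997: August 30, 1997.
Last Saturday of September 1997: September 27, 1997.
October 1997 ends with Saturday October 25, 1997.

October 25, 1997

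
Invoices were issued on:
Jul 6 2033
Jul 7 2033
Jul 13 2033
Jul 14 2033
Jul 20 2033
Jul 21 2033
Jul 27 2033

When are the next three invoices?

Every event lands on a Wednesday or Thursday (gaps cycle 1, 6, 1, 6, 1, 6).
So the schedule is: every Wednesday and Thursday.
Next Thursday: Jul 28 2033.
Next Wednesday: Aug 3 2033.
Next Thursday: Aug 4 2033.

Jul 28 2033, Aug 3 2033, Aug 4 2033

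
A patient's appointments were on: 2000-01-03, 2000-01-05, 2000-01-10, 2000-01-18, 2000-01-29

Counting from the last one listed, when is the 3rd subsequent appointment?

2000-03-20

The spacing grows by 3 each time: 2, 5, 8, 11 days.
Next gap: 14 days. 2000-01-29 + 14 days = 2000-02-12.
Next gap: 17 days. 2000-02-12 + 17 days = 2000-02-29.
Next gap: 20 days. 2000-02-29 + 20 days = 2000-03-20.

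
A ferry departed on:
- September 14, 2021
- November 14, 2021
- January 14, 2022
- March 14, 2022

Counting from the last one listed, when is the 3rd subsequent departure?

Each date is the 14th; the gaps (61, 61, 59) track the month lengths.
The rule is the 14th of every 2 months.
Next: May 2022 → May 14, 2022.
July 2022: July 14, 2022.
September 2022: September 14, 2022.

September 14, 2022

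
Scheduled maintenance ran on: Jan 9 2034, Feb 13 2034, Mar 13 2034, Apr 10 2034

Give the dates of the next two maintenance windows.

May 8 2034, Jun 12 2034

These are Mondays at 28- or 35-day spacing (35, 28, 28).
The pattern: 2nd Monday of the month.
2nd Monday of May 2034: May 8 2034.
June 2034 — 2nd Monday is Jun 12 2034.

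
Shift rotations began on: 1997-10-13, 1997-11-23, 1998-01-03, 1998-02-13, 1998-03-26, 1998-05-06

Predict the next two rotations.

Gaps between consecutive events: 41, 41, 41, 41, 41 days — a constant 41-day interval.
1998-05-06 + 41 days = 1998-06-16.
1998-06-16 + 41 days = 1998-07-27.

1998-06-16, 1998-07-27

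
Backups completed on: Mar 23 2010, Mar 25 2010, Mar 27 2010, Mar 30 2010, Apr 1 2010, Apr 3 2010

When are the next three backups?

Apr 6 2010, Apr 8 2010, Apr 10 2010

Gaps: 2, 2, 3, 2, 2 days — not constant, but cyclic with period 3.
The events fall on every Tuesday, Thursday and Saturday.
The following Tuesday is Apr 6 2010.
Next Thursday: Apr 8 2010.
Next Saturday: Apr 10 2010.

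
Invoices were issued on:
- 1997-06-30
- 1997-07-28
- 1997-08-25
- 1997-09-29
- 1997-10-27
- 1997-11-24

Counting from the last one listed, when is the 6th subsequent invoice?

Every date is a Monday; gaps 28, 28, 35, 28, 28 days.
Each is the last Monday of its month (at least one falls on the 29th or later, ruling out '4th Monday').
December 1997 ends with Monday 1997-12-29.
Last Monday of January 1998: 1998-01-26.
February 1998 ends with Monday 1998-02-23.
March 1998 ends with Monday 1998-03-30.
Last Monday of April 1998: 1998-04-27.
Last Monday of May 1998: 1998-05-25.

1998-05-25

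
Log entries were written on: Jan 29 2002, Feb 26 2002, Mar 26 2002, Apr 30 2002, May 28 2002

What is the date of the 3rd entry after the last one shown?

Aug 27 2002

These are Tuesdays with 28, 28, 35, 28-day gaps.
Each is the final Tuesday of its month — Jan 29 2002 is past the 28th, so '4th Tuesday' doesn't fit.
Last Tuesday of June 2002: Jun 25 2002.
Last Tuesday of July 2002: Jul 30 2002.
Last Tuesday of August 2002: Aug 27 2002.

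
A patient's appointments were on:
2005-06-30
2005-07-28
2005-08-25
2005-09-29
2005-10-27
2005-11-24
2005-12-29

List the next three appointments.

2006-01-26, 2006-02-23, 2006-03-30

All Thursdays; the gaps (28, 28, 35, 28, 28, 35) vary with month length.
This is the last Thursday of each month.
Last Thursday of January 2006: 2006-01-26.
February 2006 ends with Thursday 2006-02-23.
March 2006 ends with Thursday 2006-03-30.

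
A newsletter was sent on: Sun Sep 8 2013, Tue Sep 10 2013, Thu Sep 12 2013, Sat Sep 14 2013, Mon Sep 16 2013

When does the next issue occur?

Wed Sep 18 2013

Every event comes 2 days after the last (2, 2, 2, 2).
Mon Sep 16 2013 + 2 days = Wed Sep 18 2013.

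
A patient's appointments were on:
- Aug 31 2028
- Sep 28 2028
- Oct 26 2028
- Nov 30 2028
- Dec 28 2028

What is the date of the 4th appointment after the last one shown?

Every date is a Thursday; gaps 28, 28, 35, 28 days.
Each is the last Thursday of its month (at least one falls on the 29th or later, ruling out '4th Thursday').
Last Thursday of January 2029: Jan 25 2029.
February 2029 ends with Thursday Feb 22 2029.
March 2029 ends with Thursday Mar 29 2029.
Last Thursday of April 2029: Apr 26 2029.

Apr 26 2029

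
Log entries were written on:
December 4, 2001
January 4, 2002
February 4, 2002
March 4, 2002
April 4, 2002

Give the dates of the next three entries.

May 4, 2002; June 4, 2002; July 4, 2002

The day-of-month is always 4 (31, 31, 28, 31 days between events).
So this recurs on the 4th of each month.
Next: May 2002 → May 4, 2002.
Next: June 2002 → June 4, 2002.
Next: July 2002 → July 4, 2002.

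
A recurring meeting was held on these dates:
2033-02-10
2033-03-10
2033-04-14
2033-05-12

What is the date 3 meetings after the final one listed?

Gaps: 28, 35, 28 days — a mix of 28 and 35. Every date is a Thursday.
Each is the 2nd Thursday of its month.
2nd Thursday of June 2033: 2033-06-09.
2nd Thursday of July 2033: 2033-07-14.
2nd Thursday of August 2033: 2033-08-11.

2033-08-11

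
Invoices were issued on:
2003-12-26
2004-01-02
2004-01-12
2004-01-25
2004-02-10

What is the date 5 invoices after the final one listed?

2004-06-14

Intervals are 7, 10, 13, 16 days — an arithmetic progression with common difference 3.
Next gap: 19 days. 2004-02-10 + 19 days = 2004-02-29.
Next gap: 22 days. 2004-02-29 + 22 days = 2004-03-22.
Next gap: 25 days. 2004-03-22 + 25 days = 2004-04-16.
Next gap: 28 days. 2004-04-16 + 28 days = 2004-05-14.
Next gap: 31 days. 2004-05-14 + 31 days = 2004-06-14.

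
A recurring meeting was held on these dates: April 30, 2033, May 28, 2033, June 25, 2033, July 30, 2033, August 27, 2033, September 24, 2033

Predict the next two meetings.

All Saturdays; the gaps (28, 28, 35, 28, 28) vary with month length.
This is the last Saturday of each month.
October 2033 ends with Saturday October 29, 2033.
November 2033 ends with Saturday November 26, 2033.

October 29, 2033; November 26, 2033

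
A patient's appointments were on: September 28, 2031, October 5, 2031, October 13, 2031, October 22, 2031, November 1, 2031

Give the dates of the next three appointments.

Gaps: 7, 8, 9, 10 days — each gap is 1 larger than the previous one.
Next gap: 11 days. November 1, 2031 + 11 days = November 12, 2031.
Next gap: 12 days. November 12, 2031 + 12 days = November 24, 2031.
Next gap: 13 days. November 24, 2031 + 13 days = December 7, 2031.

November 12, 2031; November 24, 2031; December 7, 2031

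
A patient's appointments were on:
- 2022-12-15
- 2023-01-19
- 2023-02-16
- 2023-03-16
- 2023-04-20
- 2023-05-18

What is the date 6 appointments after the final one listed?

These are Thursdays at 28- or 35-day spacing (35, 28, 28, 35, 28).
The pattern: 3rd Thursday of the month.
June 2023 — 3rd Thursday is 2023-06-15.
July 2023 — 3rd Thursday is 2023-07-20.
August 2023 — 3rd Thursday is 2023-08-17.
September 2023 — 3rd Thursday is 2023-09-21.
3rd Thursday of October 2023: 2023-10-19.
November 2023 — 3rd Thursday is 2023-11-16.

2023-11-16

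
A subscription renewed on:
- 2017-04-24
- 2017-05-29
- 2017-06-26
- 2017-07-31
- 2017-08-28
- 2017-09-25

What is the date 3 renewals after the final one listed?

All Mondays; the gaps (35, 28, 35, 28, 28) vary with month length.
This is the last Monday of each month.
Last Monday of October 2017: 2017-10-30.
Last Monday of November 2017: 2017-11-27.
December 2017 ends with Monday 2017-12-25.

2017-12-25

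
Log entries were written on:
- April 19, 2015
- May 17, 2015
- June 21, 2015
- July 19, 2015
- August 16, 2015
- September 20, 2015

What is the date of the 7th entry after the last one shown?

April 17, 2016

All dates are Sundays, 28, 35, 28, 28, 35 days apart.
Specifically, the 3rd Sunday of each month.
October 2015 — 3rd Sunday is October 18, 2015.
November 2015 — 3rd Sunday is November 15, 2015.
3rd Sunday of December 2015: December 20, 2015.
3rd Sunday of January 2016: January 17, 2016.
3rd Sunday of February 2016: February 21, 2016.
3rd Sunday of March 2016: March 20, 2016.
3rd Sunday of April 2016: April 17, 2016.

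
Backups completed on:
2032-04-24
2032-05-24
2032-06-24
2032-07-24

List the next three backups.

Each date is the 24th; the gaps (30, 31, 30) track the month lengths.
The rule is the 24th of each month.
August 2032: 2032-08-24.
Next: September 2032 → 2032-09-24.
Next: October 2032 → 2032-10-24.

2032-08-24, 2032-09-24, 2032-10-24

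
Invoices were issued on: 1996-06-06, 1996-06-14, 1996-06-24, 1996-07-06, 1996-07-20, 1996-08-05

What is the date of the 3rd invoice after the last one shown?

1996-10-04

Intervals are 8, 10, 12, 14, 16 days — an arithmetic progression with common difference 2.
Next gap: 18 days. 1996-08-05 + 18 days = 1996-08-23.
Next gap: 20 days. 1996-08-23 + 20 days = 1996-09-12.
Next gap: 22 days. 1996-09-12 + 22 days = 1996-10-04.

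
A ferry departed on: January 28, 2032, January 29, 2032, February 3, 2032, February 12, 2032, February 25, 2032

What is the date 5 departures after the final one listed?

June 29, 2032

The spacing grows by 4 each time: 1, 5, 9, 13 days.
Next gap: 17 days. February 25, 2032 + 17 days = March 13, 2032.
Next gap: 21 days. March 13, 2032 + 21 days = April 3, 2032.
Next gap: 25 days. April 3, 2032 + 25 days = April 28, 2032.
Next gap: 29 days. April 28, 2032 + 29 days = May 27, 2032.
Next gap: 33 days. May 27, 2032 + 33 days = June 29, 2032.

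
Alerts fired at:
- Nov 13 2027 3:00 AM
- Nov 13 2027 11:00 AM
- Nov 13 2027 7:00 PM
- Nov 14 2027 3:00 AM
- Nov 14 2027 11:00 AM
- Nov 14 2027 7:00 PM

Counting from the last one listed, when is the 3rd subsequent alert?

The interval is a steady 8 hours (8, 8, 8, 8, 8).
Nov 14 2027 7:00 PM + 8 h = Nov 15 2027 3:00 AM.
Nov 15 2027 3:00 AM + 8 h = Nov 15 2027 11:00 AM.
Nov 15 2027 11:00 AM + 8 h = Nov 15 2027 7:00 PM.

Nov 15 2027 7:00 PM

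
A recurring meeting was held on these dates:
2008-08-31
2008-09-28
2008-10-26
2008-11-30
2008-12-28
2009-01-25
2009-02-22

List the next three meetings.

These are Sundays with 28, 28, 35, 28, 28, 28-day gaps.
Each is the final Sunday of its month — 2008-08-31 is past the 28th, so '4th Sunday' doesn't fit.
March 2009 ends with Sunday 2009-03-29.
April 2009 ends with Sunday 2009-04-26.
May 2009 ends with Sunday 2009-05-31.

2009-03-29, 2009-04-26, 2009-05-31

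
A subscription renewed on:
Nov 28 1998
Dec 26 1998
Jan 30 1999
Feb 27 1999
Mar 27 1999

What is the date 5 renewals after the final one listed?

Aug 28 1999

These are Saturdays with 28, 35, 28, 28-day gaps.
Each is the final Saturday of its month — Jan 30 1999 is past the 28th, so '4th Saturday' doesn't fit.
April 1999 ends with Saturday Apr 24 1999.
May 1999 ends with Saturday May 29 1999.
June 1999 ends with Saturday Jun 26 1999.
Last Saturday of July 1999: Jul 31 1999.
August 1999 ends with Saturday Aug 28 1999.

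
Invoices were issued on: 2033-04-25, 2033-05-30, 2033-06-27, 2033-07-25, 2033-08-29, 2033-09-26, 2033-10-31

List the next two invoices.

2033-11-28, 2033-12-26

All Mondays; the gaps (35, 28, 28, 35, 28, 35) vary with month length.
This is the last Monday of each month.
November 2033 ends with Monday 2033-11-28.
December 2033 ends with Monday 2033-12-26.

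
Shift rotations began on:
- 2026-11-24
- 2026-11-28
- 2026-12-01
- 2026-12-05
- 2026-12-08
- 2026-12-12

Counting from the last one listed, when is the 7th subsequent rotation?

Gaps: 4, 3, 4, 3, 4 days — not constant, but cyclic with period 2.
The events fall on every Tuesday and Saturday.
Next Tuesday: 2026-12-15.
Next Saturday: 2026-12-19.
Next Tuesday: 2026-12-22.
The following Saturday is 2026-12-26.
The following Tuesday is 2026-12-29.
The following Saturday is 2027-01-02.
The following Tuesday is 2027-01-05.

2027-01-05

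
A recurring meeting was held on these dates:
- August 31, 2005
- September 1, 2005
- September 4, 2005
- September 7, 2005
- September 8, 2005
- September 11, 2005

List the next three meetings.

Gaps: 1, 3, 3, 1, 3 days — not constant, but cyclic with period 3.
The events fall on every Wednesday, Thursday and Sunday.
The following Wednesday is September 14, 2005.
Next Thursday: September 15, 2005.
The following Sunday is September 18, 2005.

September 14, 2005; September 15, 2005; September 18, 2005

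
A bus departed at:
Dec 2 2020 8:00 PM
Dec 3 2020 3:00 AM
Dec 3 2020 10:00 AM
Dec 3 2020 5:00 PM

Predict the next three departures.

The interval is a steady 7 hours (7, 7, 7).
Dec 3 2020 5:00 PM + 7 h = Dec 4 2020 12:00 AM.
Dec 4 2020 12:00 AM + 7 h = Dec 4 2020 7:00 AM.
Dec 4 2020 7:00 AM + 7 h = Dec 4 2020 2:00 PM.

Dec 4 2020 12:00 AM, Dec 4 2020 7:00 AM, Dec 4 2020 2:00 PM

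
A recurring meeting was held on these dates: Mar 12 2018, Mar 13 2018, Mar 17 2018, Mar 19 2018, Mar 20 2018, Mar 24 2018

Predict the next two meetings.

Mar 26 2018, Mar 27 2018

Every event lands on a Monday or Tuesday or Saturday (gaps cycle 1, 4, 2, 1, 4).
So the schedule is: every Monday, Tuesday and Saturday.
Next Monday: Mar 26 2018.
The following Tuesday is Mar 27 2018.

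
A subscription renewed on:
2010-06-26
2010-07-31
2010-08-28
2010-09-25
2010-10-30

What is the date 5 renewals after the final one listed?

2011-03-26

These are Saturdays with 35, 28, 28, 35-day gaps.
Each is the final Saturday of its month — 2010-07-31 is past the 28th, so '4th Saturday' doesn't fit.
Last Saturday of November 2010: 2010-11-27.
December 2010 ends with Saturday 2010-12-25.
January 2011 ends with Saturday 2011-01-29.
February 2011 ends with Saturday 2011-02-26.
March 2011 ends with Saturday 2011-03-26.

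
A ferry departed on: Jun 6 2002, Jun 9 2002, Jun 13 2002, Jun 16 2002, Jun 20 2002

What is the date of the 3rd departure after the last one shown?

The gap pattern 3, 4, 3, 4 repeats every 2 events.
These are the Thursdays and Sundays of each week.
The following Sunday is Jun 23 2002.
Next Thursday: Jun 27 2002.
The following Sunday is Jun 30 2002.

Jun 30 2002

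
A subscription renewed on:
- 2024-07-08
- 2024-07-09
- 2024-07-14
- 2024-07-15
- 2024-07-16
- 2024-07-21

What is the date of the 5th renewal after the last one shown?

Gaps: 1, 5, 1, 1, 5 days — not constant, but cyclic with period 3.
The events fall on every Monday, Tuesday and Sunday.
Next Monday: 2024-07-22.
Next Tuesday: 2024-07-23.
Next Sunday: 2024-07-28.
The following Monday is 2024-07-29.
The following Tuesday is 2024-07-30.

2024-07-30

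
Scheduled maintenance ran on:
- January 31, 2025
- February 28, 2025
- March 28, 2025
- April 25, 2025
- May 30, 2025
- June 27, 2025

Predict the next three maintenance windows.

All Fridays; the gaps (28, 28, 28, 35, 28) vary with month length.
This is the last Friday of each month.
July 2025 ends with Friday July 25, 2025.
Last Friday of August 2025: August 29, 2025.
September 2025 ends with Friday September 26, 2025.

July 25, 2025; August 29, 2025; September 26, 2025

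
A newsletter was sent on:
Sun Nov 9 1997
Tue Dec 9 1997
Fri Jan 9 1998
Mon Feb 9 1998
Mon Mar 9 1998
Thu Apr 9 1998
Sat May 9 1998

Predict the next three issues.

Tue Jun 9 1998, Thu Jul 9 1998, Sun Aug 9 1998

The day-of-month is always 9 (30, 31, 31, 28, 31, 30 days between events).
So this recurs on the 9th of each month.
June 1998: Tue Jun 9 1998.
July 1998: Thu Jul 9 1998.
August 1998: Sun Aug 9 1998.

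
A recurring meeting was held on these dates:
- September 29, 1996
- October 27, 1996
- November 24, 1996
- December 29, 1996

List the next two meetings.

These are Sundays with 28, 28, 35-day gaps.
Each is the final Sunday of its month — September 29, 1996 is past the 28th, so '4th Sunday' doesn't fit.
January 1997 ends with Sunday January 26, 1997.
February 1997 ends with Sunday February 23, 1997.

January 26, 1997; February 23, 1997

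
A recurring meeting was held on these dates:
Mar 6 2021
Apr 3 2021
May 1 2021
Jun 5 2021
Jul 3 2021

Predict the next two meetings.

Aug 7 2021, Sep 4 2021

These are Saturdays at 28- or 35-day spacing (28, 28, 35, 28).
The pattern: 1st Saturday of the month.
1st Saturday of August 2021: Aug 7 2021.
September 2021 — 1st Saturday is Sep 4 2021.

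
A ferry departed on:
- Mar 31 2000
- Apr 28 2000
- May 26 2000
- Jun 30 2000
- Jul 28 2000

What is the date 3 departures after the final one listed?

These are Fridays with 28, 28, 35, 28-day gaps.
Each is the final Friday of its month — Mar 31 2000 is past the 28th, so '4th Friday' doesn't fit.
Last Friday of August 2000: Aug 25 2000.
Last Friday of September 2000: Sep 29 2000.
October 2000 ends with Friday Oct 27 2000.

Oct 27 2000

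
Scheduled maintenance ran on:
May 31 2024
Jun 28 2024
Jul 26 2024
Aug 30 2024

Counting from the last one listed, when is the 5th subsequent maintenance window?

Jan 31 2025

All Fridays; the gaps (28, 28, 35) vary with month length.
This is the last Friday of each month.
September 2024 ends with Friday Sep 27 2024.
October 2024 ends with Friday Oct 25 2024.
November 2024 ends with Friday Nov 29 2024.
Last Friday of December 2024: Dec 27 2024.
Last Friday of January 2025: Jan 31 2025.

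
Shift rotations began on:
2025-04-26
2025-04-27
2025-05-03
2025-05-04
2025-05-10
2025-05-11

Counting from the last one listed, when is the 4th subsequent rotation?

2025-05-25

Gaps: 1, 6, 1, 6, 1 days — not constant, but cyclic with period 2.
The events fall on every Saturday and Sunday.
The following Saturday is 2025-05-17.
Next Sunday: 2025-05-18.
The following Saturday is 2025-05-24.
Next Sunday: 2025-05-25.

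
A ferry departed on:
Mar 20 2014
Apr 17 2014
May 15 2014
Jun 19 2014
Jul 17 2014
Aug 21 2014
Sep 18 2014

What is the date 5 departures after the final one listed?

Feb 19 2015

These are Thursdays at 28- or 35-day spacing (28, 28, 35, 28, 35, 28).
The pattern: 3rd Thursday of the month.
October 2014 — 3rd Thursday is Oct 16 2014.
3rd Thursday of November 2014: Nov 20 2014.
December 2014 — 3rd Thursday is Dec 18 2014.
January 2015 — 3rd Thursday is Jan 15 2015.
February 2015 — 3rd Thursday is Feb 19 2015.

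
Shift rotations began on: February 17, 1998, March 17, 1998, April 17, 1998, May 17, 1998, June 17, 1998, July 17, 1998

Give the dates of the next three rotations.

Each date is the 17th; the gaps (28, 31, 30, 31, 30) track the month lengths.
The rule is the 17th of each month.
Next: August 1998 → August 17, 1998.
Next: September 1998 → September 17, 1998.
October 1998: October 17, 1998.

August 17, 1998; September 17, 1998; October 17, 1998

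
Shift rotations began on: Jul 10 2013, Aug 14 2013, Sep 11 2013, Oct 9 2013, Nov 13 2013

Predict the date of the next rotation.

Gaps: 35, 28, 28, 35 days — a mix of 28 and 35. Every date is a Wednesday.
Each is the 2nd Wednesday of its month.
December 2013 — 2nd Wednesday is Dec 11 2013.

Dec 11 2013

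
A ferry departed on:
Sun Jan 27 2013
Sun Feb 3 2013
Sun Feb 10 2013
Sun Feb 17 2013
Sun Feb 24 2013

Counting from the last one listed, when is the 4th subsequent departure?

Sun Mar 24 2013

Gaps between consecutive events: 7, 7, 7, 7 days — a constant 7-day interval.
Sun Feb 24 2013 + 7 days = Sun Mar 3 2013.
Sun Mar 3 2013 + 7 days = Sun Mar 10 2013.
Sun Mar 10 2013 + 7 days = Sun Mar 17 2013.
Sun Mar 17 2013 + 7 days = Sun Mar 24 2013.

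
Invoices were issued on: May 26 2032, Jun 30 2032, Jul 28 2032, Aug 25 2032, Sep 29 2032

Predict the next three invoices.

Oct 27 2032, Nov 24 2032, Dec 29 2032

These are Wednesdays with 35, 28, 28, 35-day gaps.
Each is the final Wednesday of its month — Jun 30 2032 is past the 28th, so '4th Wednesday' doesn't fit.
Last Wednesday of October 2032: Oct 27 2032.
November 2032 ends with Wednesday Nov 24 2032.
December 2032 ends with Wednesday Dec 29 2032.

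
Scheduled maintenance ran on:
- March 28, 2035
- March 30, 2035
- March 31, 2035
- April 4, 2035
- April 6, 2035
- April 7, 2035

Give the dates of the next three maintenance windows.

Gaps: 2, 1, 4, 2, 1 days — not constant, but cyclic with period 3.
The events fall on every Wednesday, Friday and Saturday.
The following Wednesday is April 11, 2035.
The following Friday is April 13, 2035.
The following Saturday is April 14, 2035.

April 11, 2035; April 13, 2035; April 14, 2035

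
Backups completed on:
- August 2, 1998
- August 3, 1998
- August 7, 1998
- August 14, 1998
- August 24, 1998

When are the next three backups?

September 6, 1998; September 22, 1998; October 11, 1998

Intervals are 1, 4, 7, 10 days — an arithmetic progression with common difference 3.
Next gap: 13 days. August 24, 1998 + 13 days = September 6, 1998.
Next gap: 16 days. September 6, 1998 + 16 days = September 22, 1998.
Next gap: 19 days. September 22, 1998 + 19 days = October 11, 1998.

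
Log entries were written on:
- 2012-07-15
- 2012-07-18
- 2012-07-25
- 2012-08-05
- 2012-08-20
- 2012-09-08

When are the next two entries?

Gaps: 3, 7, 11, 15, 19 days — each gap is 4 larger than the previous one.
Next gap: 23 days. 2012-09-08 + 23 days = 2012-10-01.
Next gap: 27 days. 2012-10-01 + 27 days = 2012-10-28.

2012-10-01, 2012-10-28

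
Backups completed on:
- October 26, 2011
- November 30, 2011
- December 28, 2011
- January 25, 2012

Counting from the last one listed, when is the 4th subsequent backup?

May 30, 2012

Every date is a Wednesday; gaps 35, 28, 28 days.
Each is the last Wednesday of its month (at least one falls on the 29th or later, ruling out '4th Wednesday').
February 2012 ends with Wednesday February 29, 2012.
Last Wednesday of March 2012: March 28, 2012.
Last Wednesday of April 2012: April 25, 2012.
May 2012 ends with Wednesday May 30, 2012.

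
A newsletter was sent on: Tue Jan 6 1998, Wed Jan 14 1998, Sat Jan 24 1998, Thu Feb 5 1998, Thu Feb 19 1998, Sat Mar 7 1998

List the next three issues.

Wed Mar 25 1998, Tue Apr 14 1998, Wed May 6 1998

Gaps: 8, 10, 12, 14, 16 days — each gap is 2 larger than the previous one.
Next gap: 18 days. Sat Mar 7 1998 + 18 days = Wed Mar 25 1998.
Next gap: 20 days. Wed Mar 25 1998 + 20 days = Tue Apr 14 1998.
Next gap: 22 days. Tue Apr 14 1998 + 22 days = Wed May 6 1998.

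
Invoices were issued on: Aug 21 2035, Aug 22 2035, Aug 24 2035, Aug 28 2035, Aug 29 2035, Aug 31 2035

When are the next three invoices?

Sep 4 2035, Sep 5 2035, Sep 7 2035

Every event lands on a Tuesday or Wednesday or Friday (gaps cycle 1, 2, 4, 1, 2).
So the schedule is: every Tuesday, Wednesday and Friday.
Next Tuesday: Sep 4 2035.
Next Wednesday: Sep 5 2035.
Next Friday: Sep 7 2035.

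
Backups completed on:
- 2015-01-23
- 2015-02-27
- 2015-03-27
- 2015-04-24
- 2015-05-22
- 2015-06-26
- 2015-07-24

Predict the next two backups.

These are Fridays at 28- or 35-day spacing (35, 28, 28, 28, 35, 28).
The pattern: 4th Friday of the month.
4th Friday of August 2015: 2015-08-28.
4th Friday of September 2015: 2015-09-25.

2015-08-28, 2015-09-25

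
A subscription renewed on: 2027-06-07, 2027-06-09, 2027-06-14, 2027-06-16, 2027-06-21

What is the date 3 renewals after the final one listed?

2027-06-30

Gaps: 2, 5, 2, 5 days — not constant, but cyclic with period 2.
The events fall on every Monday and Wednesday.
Next Wednesday: 2027-06-23.
The following Monday is 2027-06-28.
The following Wednesday is 2027-06-30.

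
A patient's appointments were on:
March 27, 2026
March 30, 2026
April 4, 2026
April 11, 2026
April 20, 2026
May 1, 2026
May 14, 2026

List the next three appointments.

The spacing grows by 2 each time: 3, 5, 7, 9, 11, 13 days.
Next gap: 15 days. May 14, 2026 + 15 days = May 29, 2026.
Next gap: 17 days. May 29, 2026 + 17 days = June 15, 2026.
Next gap: 19 days. June 15, 2026 + 19 days = July 4, 2026.

May 29, 2026; June 15, 2026; July 4, 2026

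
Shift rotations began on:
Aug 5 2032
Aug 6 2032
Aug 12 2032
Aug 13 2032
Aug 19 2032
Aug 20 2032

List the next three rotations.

The gap pattern 1, 6, 1, 6, 1 repeats every 2 events.
These are the Thursdays and Fridays of each week.
The following Thursday is Aug 26 2032.
The following Friday is Aug 27 2032.
Next Thursday: Sep 2 2032.

Aug 26 2032, Aug 27 2032, Sep 2 2032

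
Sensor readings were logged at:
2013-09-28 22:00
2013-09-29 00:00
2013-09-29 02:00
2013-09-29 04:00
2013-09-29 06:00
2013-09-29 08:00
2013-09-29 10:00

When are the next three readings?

Gaps: 2, 2, 2, 2, 2, 2 hours — each event is 2 hours after the previous one.
2013-09-29 10:00 + 2 h = 2013-09-29 12:00.
2013-09-29 12:00 + 2 h = 2013-09-29 14:00.
2013-09-29 14:00 + 2 h = 2013-09-29 16:00.

2013-09-29 12:00, 2013-09-29 14:00, 2013-09-29 16:00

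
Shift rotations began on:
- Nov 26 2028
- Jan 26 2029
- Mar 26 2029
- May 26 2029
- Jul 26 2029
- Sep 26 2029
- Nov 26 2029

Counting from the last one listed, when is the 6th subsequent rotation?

Nov 26 2030

Gaps: 61, 59, 61, 61, 62, 61 days — not constant. Every event is on the 26th of the month.
Pattern: the 26th of every 2 months.
Next: January 2030 → Jan 26 2030.
March 2030: Mar 26 2030.
May 2030: May 26 2030.
Next: July 2030 → Jul 26 2030.
September 2030: Sep 26 2030.
November 2030: Nov 26 2030.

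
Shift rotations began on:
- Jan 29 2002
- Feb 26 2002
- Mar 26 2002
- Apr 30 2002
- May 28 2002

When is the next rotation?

These are Tuesdays with 28, 28, 35, 28-day gaps.
Each is the final Tuesday of its month — Jan 29 2002 is past the 28th, so '4th Tuesday' doesn't fit.
Last Tuesday of June 2002: Jun 25 2002.

Jun 25 2002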